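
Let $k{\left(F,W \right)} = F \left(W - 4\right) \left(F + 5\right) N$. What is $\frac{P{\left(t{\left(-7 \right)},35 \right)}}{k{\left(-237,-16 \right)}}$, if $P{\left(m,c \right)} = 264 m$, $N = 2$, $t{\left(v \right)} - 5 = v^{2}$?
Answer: $- \frac{297}{45820} \approx -0.0064819$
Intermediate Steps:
$t{\left(v \right)} = 5 + v^{2}$
$k{\left(F,W \right)} = 2 F \left(-4 + W\right) \left(5 + F\right)$ ($k{\left(F,W \right)} = F \left(W - 4\right) \left(F + 5\right) 2 = F \left(-4 + W\right) \left(5 + F\right) 2 = 2 F \left(-4 + W\right) \left(5 + F\right)$)
$\frac{P{\left(t{\left(-7 \right)},35 \right)}}{k{\left(-237,-16 \right)}} = \frac{264 \left(5 + \left(-7\right)^{2}\right)}{2 \left(-237\right) \left(-20 - -948 + 5 \left(-16\right) - -3792\right)} = \frac{264 \left(5 + 49\right)}{2 \left(-237\right) \left(-20 + 948 - 80 + 3792\right)} = \frac{264 \cdot 54}{2 \left(-237\right) 4640} = \frac{14256}{-2199360} = 14256 \left(- \frac{1}{2199360}\right) = - \frac{297}{45820}$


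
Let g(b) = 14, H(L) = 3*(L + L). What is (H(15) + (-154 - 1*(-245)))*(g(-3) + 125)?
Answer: 25159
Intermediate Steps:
H(L) = 6*L (H(L) = 3*(2*L) = 6*L)
(H(15) + (-154 - 1*(-245)))*(g(-3) + 125) = (6*15 + (-154 - 1*(-245)))*(14 + 125) = (90 + (-154 + 245))*139 = (90 + 91)*139 = 181*139 = 25159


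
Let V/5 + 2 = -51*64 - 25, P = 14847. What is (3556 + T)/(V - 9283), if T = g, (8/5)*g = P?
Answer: -102683/205904 ≈ -0.49869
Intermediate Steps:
g = 74235/8 (g = (5/8)*14847 = 74235/8 ≈ 9279.4)
V = -16455 (V = -10 + 5*(-51*64 - 25) = -10 + 5*(-3264 - 25) = -10 + 5*(-3289) = -10 - 16445 = -16455)
T = 74235/8 ≈ 9279.4
(3556 + T)/(V - 9283) = (3556 + 74235/8)/(-16455 - 9283) = (102683/8)/(-25738) = (102683/8)*(-1/25738) = -102683/205904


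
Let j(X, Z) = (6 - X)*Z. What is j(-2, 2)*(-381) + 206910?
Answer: 200814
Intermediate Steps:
j(X, Z) = Z*(6 - X)
j(-2, 2)*(-381) + 206910 = (2*(6 - 1*(-2)))*(-381) + 206910 = (2*(6 + 2))*(-381) + 206910 = (2*8)*(-381) + 206910 = 16*(-381) + 206910 = -6096 + 206910 = 200814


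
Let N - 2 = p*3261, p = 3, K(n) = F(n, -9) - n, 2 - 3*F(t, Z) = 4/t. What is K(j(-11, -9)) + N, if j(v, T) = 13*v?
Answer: 4259402/429 ≈ 9928.7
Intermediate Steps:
F(t, Z) = ⅔ - 4/(3*t)
K(n) = -n + 2*(-2 + n)/(3*n) (K(n) = 2*(-2 + n)/(3*n) - n = -n + 2*(-2 + n)/(3*n))
N = 9785 (N = 2 + 3*3261 = 2 + 9783 = 9785)
K(j(-11, -9)) + N = (⅔ - 13*(-11) - 4/(3*(13*(-11)))) + 9785 = (⅔ - 1*(-143) - 4/3/(-143)) + 9785 = (⅔ + 143 - 4/3*(-1/143)) + 9785 = (⅔ + 143 + 4/429) + 9785 = 61637/429 + 9785 = 4259402/429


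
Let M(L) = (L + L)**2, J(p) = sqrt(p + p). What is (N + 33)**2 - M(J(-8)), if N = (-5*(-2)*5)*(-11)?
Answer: 267353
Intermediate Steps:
N = -550 (N = (10*5)*(-11) = 50*(-11) = -550)
J(p) = sqrt(2)*sqrt(p) (J(p) = sqrt(2*p) = sqrt(2)*sqrt(p))
M(L) = 4*L**2 (M(L) = (2*L)**2 = 4*L**2)
(N + 33)**2 - M(J(-8)) = (-550 + 33)**2 - 4*(sqrt(2)*sqrt(-8))**2 = (-517)**2 - 4*(sqrt(2)*(2*I*sqrt(2)))**2 = 267289 - 4*(4*I)**2 = 267289 - 4*(-16) = 267289 - 1*(-64) = 267289 + 64 = 267353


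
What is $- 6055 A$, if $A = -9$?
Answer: $54495$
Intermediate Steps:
$- 6055 A = \left(-6055\right) \left(-9\right) = 54495$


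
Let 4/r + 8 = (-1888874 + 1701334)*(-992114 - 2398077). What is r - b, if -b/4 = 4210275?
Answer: 2676877772771256301/158949105033 ≈ 1.6841e+7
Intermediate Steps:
b = -16841100 (b = -4*4210275 = -16841100)
r = 1/158949105033 (r = 4/(-8 + (-1888874 + 1701334)*(-992114 - 2398077)) = 4/(-8 - 187540*(-3390191)) = 4/(-8 + 635796420140) = 4/635796420132 = 4*(1/635796420132) = 1/158949105033 ≈ 6.2913e-12)
r - b = 1/158949105033 - 1*(-16841100) = 1/158949105033 + 16841100 = 2676877772771256301/158949105033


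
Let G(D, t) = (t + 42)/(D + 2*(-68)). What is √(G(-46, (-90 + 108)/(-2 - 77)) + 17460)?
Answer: √902350986810/7189 ≈ 132.14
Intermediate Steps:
G(D, t) = (42 + t)/(-136 + D) (G(D, t) = (42 + t)/(D - 136) = (42 + t)/(-136 + D))
√(G(-46, (-90 + 108)/(-2 - 77)) + 17460) = √((42 + (-90 + 108)/(-2 - 77))/(-136 - 46) + 17460) = √((42 + 18/(-79))/(-182) + 17460) = √(-(42 + 18*(-1/79))/182 + 17460) = √(-(42 - 18/79)/182 + 17460) = √(-1/182*3300/79 + 17460) = √(-1650/7189 + 17460) = √(125518290/7189) = √902350986810/7189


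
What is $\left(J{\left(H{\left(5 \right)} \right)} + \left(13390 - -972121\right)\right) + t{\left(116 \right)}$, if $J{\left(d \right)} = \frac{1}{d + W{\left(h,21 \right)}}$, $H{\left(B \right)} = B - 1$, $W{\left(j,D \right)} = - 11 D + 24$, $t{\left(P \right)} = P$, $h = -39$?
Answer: $\frac{200082280}{203} \approx 9.8563 \cdot 10^{5}$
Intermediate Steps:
$W{\left(j,D \right)} = 24 - 11 D$
$H{\left(B \right)} = -1 + B$
$J{\left(d \right)} = \frac{1}{-207 + d}$ ($J{\left(d \right)} = \frac{1}{d + \left(24 - 231\right)} = \frac{1}{d - 207} = \frac{1}{-207 + d}$)
$\left(J{\left(H{\left(5 \right)} \right)} + \left(13390 - -972121\right)\right) + t{\left(116 \right)} = \left(\frac{1}{-207 + \left(-1 + 5\right)} + \left(13390 - -972121\right)\right) + 116 = \left(\frac{1}{-207 + 4} + \left(13390 + 972121\right)\right) + 116 = \left(\frac{1}{-203} + 985511\right) + 116 = \left(- \frac{1}{203} + 985511\right) + 116 = \frac{200058732}{203} + 116 = \frac{200082280}{203}$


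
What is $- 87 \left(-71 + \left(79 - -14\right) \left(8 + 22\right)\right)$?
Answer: $-236553$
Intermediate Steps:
$- 87 \left(-71 + \left(79 - -14\right) \left(8 + 22\right)\right) = - 87 \left(-71 + \left(79 + \left(-16 + 30\right)\right) 30\right) = - 87 \left(-71 + \left(79 + 14\right) 30\right) = - 87 \left(-71 + 93 \cdot 30\right) = - 87 \left(-71 + 2790\right) = \left(-87\right) 2719 = -236553$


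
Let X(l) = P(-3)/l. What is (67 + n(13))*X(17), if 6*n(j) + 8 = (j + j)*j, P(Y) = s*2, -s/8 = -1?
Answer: 1952/17 ≈ 114.82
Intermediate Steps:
s = 8 (s = -8*(-1) = 8)
P(Y) = 16 (P(Y) = 8*2 = 16)
n(j) = -4/3 + j**2/3 (n(j) = -4/3 + ((j + j)*j)/6 = -4/3 + ((2*j)*j)/6 = -4/3 + (2*j**2)/6 = -4/3 + j**2/3)
X(l) = 16/l
(67 + n(13))*X(17) = (67 + (-4/3 + (1/3)*13**2))*(16/17) = (67 + (-4/3 + (1/3)*169))*(16*(1/17)) = (67 + (-4/3 + 169/3))*(16/17) = (67 + 55)*(16/17) = 122*(16/17) = 1952/17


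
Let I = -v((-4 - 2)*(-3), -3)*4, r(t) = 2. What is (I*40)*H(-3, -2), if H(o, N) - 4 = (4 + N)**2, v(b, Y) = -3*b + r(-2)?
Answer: 66560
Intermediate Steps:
v(b, Y) = 2 - 3*b (v(b, Y) = -3*b + 2 = 2 - 3*b)
H(o, N) = 4 + (4 + N)**2
I = 208 (I = -(2 - 3*(-4 - 2)*(-3))*4 = -(2 - (-18)*(-3))*4 = -(2 - 3*18)*4 = -(2 - 54)*4 = -1*(-52)*4 = 52*4 = 208)
(I*40)*H(-3, -2) = (208*40)*(4 + (4 - 2)**2) = 8320*(4 + 2**2) = 8320*(4 + 4) = 8320*8 = 66560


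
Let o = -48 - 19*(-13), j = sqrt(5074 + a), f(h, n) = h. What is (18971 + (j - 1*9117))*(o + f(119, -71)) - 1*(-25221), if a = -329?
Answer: 3158793 + 318*sqrt(4745) ≈ 3.1807e+6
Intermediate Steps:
j = sqrt(4745) (j = sqrt(5074 - 329) = sqrt(4745) ≈ 68.884)
o = 199 (o = -48 + 247 = 199)
(18971 + (j - 1*9117))*(o + f(119, -71)) - 1*(-25221) = (18971 + (sqrt(4745) - 1*9117))*(199 + 119) - 1*(-25221) = (18971 + (sqrt(4745) - 9117))*318 + 25221 = (18971 + (-9117 + sqrt(4745)))*318 + 25221 = (9854 + sqrt(4745))*318 + 25221 = (3133572 + 318*sqrt(4745)) + 25221 = 3158793 + 318*sqrt(4745)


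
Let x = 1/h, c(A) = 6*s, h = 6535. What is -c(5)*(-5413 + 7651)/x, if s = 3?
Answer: -263255940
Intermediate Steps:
c(A) = 18 (c(A) = 6*3 = 18)
x = 1/6535 ≈ 0.00015302
-c(5)*(-5413 + 7651)/x = -18*(-5413 + 7651)/1/6535 = -18*2238*6535 = -40284*6535 = -1*263255940 = -263255940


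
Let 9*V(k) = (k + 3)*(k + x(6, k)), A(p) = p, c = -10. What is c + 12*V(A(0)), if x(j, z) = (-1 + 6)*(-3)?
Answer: -70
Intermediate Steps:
x(j, z) = -15 (x(j, z) = 5*(-3) = -15)
V(k) = (-15 + k)*(3 + k)/9 (V(k) = ((k + 3)*(k - 15))/9 = ((3 + k)*(-15 + k))/9 = ((-15 + k)*(3 + k))/9 = (-15 + k)*(3 + k)/9)
c + 12*V(A(0)) = -10 + 12*(-5 - 4/3*0 + (1/9)*0**2) = -10 + 12*(-5 + 0 + (1/9)*0) = -10 + 12*(-5 + 0 + 0) = -10 + 12*(-5) = -10 - 60 = -70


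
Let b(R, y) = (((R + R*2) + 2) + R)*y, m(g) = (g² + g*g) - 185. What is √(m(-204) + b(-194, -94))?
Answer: √155803 ≈ 394.72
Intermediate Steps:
m(g) = -185 + 2*g² (m(g) = (g² + g²) - 185 = 2*g² - 185 = -185 + 2*g²)
b(R, y) = y*(2 + 4*R) (b(R, y) = (((R + 2*R) + 2) + R)*y = ((3*R + 2) + R)*y = ((2 + 3*R) + R)*y = (2 + 4*R)*y = y*(2 + 4*R))
√(m(-204) + b(-194, -94)) = √((-185 + 2*(-204)²) + 2*(-94)*(1 + 2*(-194))) = √((-185 + 2*41616) + 2*(-94)*(1 - 388)) = √((-185 + 83232) + 2*(-94)*(-387)) = √(83047 + 72756) = √155803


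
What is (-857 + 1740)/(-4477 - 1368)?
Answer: -883/5845 ≈ -0.15107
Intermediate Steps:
(-857 + 1740)/(-4477 - 1368) = 883/(-5845) = 883*(-1/5845) = -883/5845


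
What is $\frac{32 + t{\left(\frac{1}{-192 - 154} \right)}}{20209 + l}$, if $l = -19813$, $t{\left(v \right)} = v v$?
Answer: $\frac{425657}{5267504} \approx 0.080808$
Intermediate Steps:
$t{\left(v \right)} = v^{2}$
$\frac{32 + t{\left(\frac{1}{-192 - 154} \right)}}{20209 + l} = \frac{32 + \left(\frac{1}{-192 - 154}\right)^{2}}{20209 - 19813} = \frac{32 + \left(\frac{1}{-346}\right)^{2}}{396} = \left(32 + \left(- \frac{1}{346}\right)^{2}\right) \frac{1}{396} = \left(32 + \frac{1}{119716}\right) \frac{1}{396} = \frac{3830913}{119716} \cdot \frac{1}{396} = \frac{425657}{5267504}$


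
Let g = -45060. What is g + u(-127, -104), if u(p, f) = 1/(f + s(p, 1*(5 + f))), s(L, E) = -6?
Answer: -4956601/110 ≈ -45060.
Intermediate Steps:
u(p, f) = 1/(-6 + f) (u(p, f) = 1/(f - 6) = 1/(-6 + f))
g + u(-127, -104) = -45060 + 1/(-6 - 104) = -45060 + 1/(-110) = -45060 - 1/110 = -4956601/110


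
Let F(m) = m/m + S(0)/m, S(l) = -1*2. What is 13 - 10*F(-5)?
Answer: -1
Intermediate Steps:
S(l) = -2
F(m) = 1 - 2/m (F(m) = m/m - 2/m = 1 - 2/m)
13 - 10*F(-5) = 13 - 10*(-2 - 5)/(-5) = 13 - (-2)*(-7) = 13 - 10*7/5 = 13 - 14 = -1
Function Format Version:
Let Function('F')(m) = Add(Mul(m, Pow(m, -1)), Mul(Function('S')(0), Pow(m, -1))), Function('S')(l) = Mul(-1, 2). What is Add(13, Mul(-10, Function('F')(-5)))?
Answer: -1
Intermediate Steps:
Function('S')(l) = -2
Function('F')(m) = Add(1, Mul(-2, Pow(m, -1))) (Function('F')(m) = Add(Mul(m, Pow(m, -1)), Mul(-2, Pow(m, -1))) = Add(1, Mul(-2, Pow(m, -1))))
Add(13, Mul(-10, Function('F')(-5))) = Add(13, Mul(-10, Mul(Pow(-5, -1), Add(-2, -5)))) = Add(13, Mul(-10, Mul(Rational(-1, 5), -7))) = Add(13, Mul(-10, Rational(7, 5))) = Add(13, -14) = -1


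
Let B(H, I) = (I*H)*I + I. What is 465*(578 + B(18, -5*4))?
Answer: 3607470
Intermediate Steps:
B(H, I) = I + H*I**2 (B(H, I) = (H*I)*I + I = H*I**2 + I = I + H*I**2)
465*(578 + B(18, -5*4)) = 465*(578 + (-5*4)*(1 + 18*(-5*4))) = 465*(578 - 20*(1 + 18*(-20))) = 465*(578 - 20*(1 - 360)) = 465*(578 - 20*(-359)) = 465*(578 + 7180) = 465*7758 = 3607470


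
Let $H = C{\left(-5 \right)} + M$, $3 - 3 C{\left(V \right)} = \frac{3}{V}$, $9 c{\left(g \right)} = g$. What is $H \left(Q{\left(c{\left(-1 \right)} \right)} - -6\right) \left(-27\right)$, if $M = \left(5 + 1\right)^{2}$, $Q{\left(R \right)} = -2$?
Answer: $- \frac{20088}{5} \approx -4017.6$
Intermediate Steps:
$c{\left(g \right)} = \frac{g}{9}$
$M = 36$ ($M = 6^{2} = 36$)
$C{\left(V \right)} = 1 - \frac{1}{V}$ ($C{\left(V \right)} = 1 - \frac{3 \frac{1}{V}}{3} = 1 - \frac{1}{V}$)
$H = \frac{186}{5}$ ($H = \frac{-1 - 5}{-5} + 36 = \left(- \frac{1}{5}\right) \left(-6\right) + 36 = \frac{6}{5} + 36 = \frac{186}{5} \approx 37.2$)
$H \left(Q{\left(c{\left(-1 \right)} \right)} - -6\right) \left(-27\right) = \frac{186 \left(-2 - -6\right)}{5} \left(-27\right) = \frac{186 \left(-2 + 6\right)}{5} \left(-27\right) = \frac{186}{5} \cdot 4 \left(-27\right) = \frac{744}{5} \left(-27\right) = - \frac{20088}{5}$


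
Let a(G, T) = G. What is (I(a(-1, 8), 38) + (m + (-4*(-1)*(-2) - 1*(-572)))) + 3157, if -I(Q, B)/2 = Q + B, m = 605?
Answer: 4252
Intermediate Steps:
I(Q, B) = -2*B - 2*Q (I(Q, B) = -2*(Q + B) = -2*(B + Q) = -2*B - 2*Q)
(I(a(-1, 8), 38) + (m + (-4*(-1)*(-2) - 1*(-572)))) + 3157 = ((-2*38 - 2*(-1)) + (605 + (-4*(-1)*(-2) - 1*(-572)))) + 3157 = ((-76 + 2) + (605 + (4*(-2) + 572))) + 3157 = (-74 + (605 + (-8 + 572))) + 3157 = (-74 + (605 + 564)) + 3157 = (-74 + 1169) + 3157 = 1095 + 3157 = 4252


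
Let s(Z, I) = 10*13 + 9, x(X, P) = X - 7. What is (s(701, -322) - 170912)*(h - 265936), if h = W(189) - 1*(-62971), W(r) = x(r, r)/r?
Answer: 935840992417/27 ≈ 3.4661e+10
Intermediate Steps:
x(X, P) = -7 + X
W(r) = (-7 + r)/r
s(Z, I) = 139 (s(Z, I) = 130 + 9 = 139)
h = 1700243/27 (h = (-7 + 189)/189 - 1*(-62971) = (1/189)*182 + 62971 = 26/27 + 62971 = 1700243/27 ≈ 62972.)
(s(701, -322) - 170912)*(h - 265936) = (139 - 170912)*(1700243/27 - 265936) = -170773*(-5480029/27) = 935840992417/27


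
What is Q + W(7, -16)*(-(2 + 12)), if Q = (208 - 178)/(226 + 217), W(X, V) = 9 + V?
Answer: 43444/443 ≈ 98.068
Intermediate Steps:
Q = 30/443 ≈ 0.067720
Q + W(7, -16)*(-(2 + 12)) = 30/443 + (9 - 16)*(-(2 + 12)) = 30/443 - (-7)*14 = 30/443 - 7*(-14) = 30/443 + 98 = 43444/443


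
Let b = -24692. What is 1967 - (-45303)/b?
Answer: 48523861/24692 ≈ 1965.2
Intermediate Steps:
1967 - (-45303)/b = 1967 - (-45303)/(-24692) = 1967 - (-45303)*(-1)/24692 = 1967 - 1*45303/24692 = 1967 - 45303/24692 = 48523861/24692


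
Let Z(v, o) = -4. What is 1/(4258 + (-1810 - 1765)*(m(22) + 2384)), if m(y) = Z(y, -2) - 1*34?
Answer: -1/8382692 ≈ -1.1929e-7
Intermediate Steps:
m(y) = -38 (m(y) = -4 - 1*34 = -4 - 34 = -38)
1/(4258 + (-1810 - 1765)*(m(22) + 2384)) = 1/(4258 + (-1810 - 1765)*(-38 + 2384)) = 1/(4258 - 3575*2346) = 1/(4258 - 8386950) = 1/(-8382692) = -1/8382692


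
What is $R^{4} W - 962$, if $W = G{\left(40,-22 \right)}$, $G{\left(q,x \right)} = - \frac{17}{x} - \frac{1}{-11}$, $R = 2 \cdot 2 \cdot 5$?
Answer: $\frac{1509418}{11} \approx 1.3722 \cdot 10^{5}$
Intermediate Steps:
$R = 20$ ($R = 4 \cdot 5 = 20$)
$G{\left(q,x \right)} = \frac{1}{11} - \frac{17}{x}$ ($G{\left(q,x \right)} = - \frac{17}{x} - - \frac{1}{11} = - \frac{17}{x} + \frac{1}{11} = \frac{1}{11} - \frac{17}{x}$)
$W = \frac{19}{22}$ ($W = \frac{-187 - 22}{11 \left(-22\right)} = \frac{1}{11} \left(- \frac{1}{22}\right) \left(-209\right) = \frac{19}{22} \approx 0.86364$)
$R^{4} W - 962 = 20^{4} \cdot \frac{19}{22} - 962 = 160000 \cdot \frac{19}{22} - 962 = \frac{1520000}{11} - 962 = \frac{1509418}{11}$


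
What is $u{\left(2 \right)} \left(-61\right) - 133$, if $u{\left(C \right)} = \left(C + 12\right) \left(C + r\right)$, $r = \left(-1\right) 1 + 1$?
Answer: $-1841$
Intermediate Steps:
$r = 0$ ($r = -1 + 1 = 0$)
$u{\left(C \right)} = C \left(12 + C\right)$ ($u{\left(C \right)} = \left(C + 12\right) \left(C + 0\right) = \left(12 + C\right) C = C \left(12 + C\right)$)
$u{\left(2 \right)} \left(-61\right) - 133 = 2 \left(12 + 2\right) \left(-61\right) - 133 = 2 \cdot 14 \left(-61\right) - 133 = 28 \left(-61\right) - 133 = -1708 - 133 = -1841$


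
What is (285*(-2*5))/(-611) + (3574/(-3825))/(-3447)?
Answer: 37578792464/8055897525 ≈ 4.6648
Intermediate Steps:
(285*(-2*5))/(-611) + (3574/(-3825))/(-3447) = (285*(-10))*(-1/611) + (3574*(-1/3825))*(-1/3447) = -2850*(-1/611) - 3574/3825*(-1/3447) = 2850/611 + 3574/13184775 = 37578792464/8055897525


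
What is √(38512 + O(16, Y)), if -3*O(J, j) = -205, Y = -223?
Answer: √347223/3 ≈ 196.42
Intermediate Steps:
O(J, j) = 205/3 (O(J, j) = -⅓*(-205) = 205/3)
√(38512 + O(16, Y)) = √(38512 + 205/3) = √(115741/3) = √347223/3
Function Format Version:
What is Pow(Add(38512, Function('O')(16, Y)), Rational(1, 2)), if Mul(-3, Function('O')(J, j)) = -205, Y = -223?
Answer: Mul(Rational(1, 3), Pow(347223, Rational(1, 2))) ≈ 196.42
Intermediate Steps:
Function('O')(J, j) = Rational(205, 3) (Function('O')(J, j) = Mul(Rational(-1, 3), -205) = Rational(205, 3))
Pow(Add(38512, Function('O')(16, Y)), Rational(1, 2)) = Pow(Add(38512, Rational(205, 3)), Rational(1, 2)) = Pow(Rational(115741, 3), Rational(1, 2)) = Mul(Rational(1, 3), Pow(347223, Rational(1, 2)))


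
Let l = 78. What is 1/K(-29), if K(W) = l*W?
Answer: -1/2262 ≈ -0.00044209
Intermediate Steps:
K(W) = 78*W
1/K(-29) = 1/(78*(-29)) = 1/(-2262) = -1/2262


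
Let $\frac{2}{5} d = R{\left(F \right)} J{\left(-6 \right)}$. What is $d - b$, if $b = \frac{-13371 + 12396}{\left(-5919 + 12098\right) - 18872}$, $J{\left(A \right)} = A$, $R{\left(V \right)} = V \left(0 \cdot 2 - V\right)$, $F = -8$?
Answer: $\frac{4061435}{4231} \approx 959.92$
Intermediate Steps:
$R{\left(V \right)} = - V^{2}$ ($R{\left(V \right)} = V \left(0 - V\right) = V \left(- V\right) = - V^{2}$)
$b = \frac{325}{4231}$ ($b = - \frac{975}{6179 - 18872} = - \frac{975}{-12693} = \left(-975\right) \left(- \frac{1}{12693}\right) = \frac{325}{4231} \approx 0.076814$)
$d = 960$ ($d = \frac{5 - \left(-8\right)^{2} \left(-6\right)}{2} = \frac{5 \left(-1\right) 64 \left(-6\right)}{2} = \frac{5 \left(\left(-64\right) \left(-6\right)\right)}{2} = \frac{5}{2} \cdot 384 = 960$)
$d - b = 960 - \frac{325}{4231} = \frac{4061435}{4231}$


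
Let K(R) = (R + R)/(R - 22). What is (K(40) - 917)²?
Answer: 67453369/81 ≈ 8.3276e+5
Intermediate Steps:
K(R) = 2*R/(-22 + R) (K(R) = (2*R)/(-22 + R) = 2*R/(-22 + R))
(K(40) - 917)² = (2*40/(-22 + 40) - 917)² = (2*40/18 - 917)² = (2*40*(1/18) - 917)² = (40/9 - 917)² = (-8213/9)² = 67453369/81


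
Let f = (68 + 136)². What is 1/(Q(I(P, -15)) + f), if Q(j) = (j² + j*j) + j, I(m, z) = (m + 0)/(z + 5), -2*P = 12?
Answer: 25/1040433 ≈ 2.4028e-5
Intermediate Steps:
P = -6 (P = -½*12 = -6)
I(m, z) = m/(5 + z)
Q(j) = j + 2*j² (Q(j) = (j² + j²) + j = 2*j² + j = j + 2*j²)
f = 41616 (f = 204² = 41616)
1/(Q(I(P, -15)) + f) = 1/((-6/(5 - 15))*(1 + 2*(-6/(5 - 15))) + 41616) = 1/((-6/(-10))*(1 + 2*(-6/(-10))) + 41616) = 1/((-6*(-⅒))*(1 + 2*(-6*(-⅒))) + 41616) = 1/(3*(1 + 2*(⅗))/5 + 41616) = 1/(3*(1 + 6/5)/5 + 41616) = 1/((⅗)*(11/5) + 41616) = 1/(33/25 + 41616) = 1/(1040433/25) = 25/1040433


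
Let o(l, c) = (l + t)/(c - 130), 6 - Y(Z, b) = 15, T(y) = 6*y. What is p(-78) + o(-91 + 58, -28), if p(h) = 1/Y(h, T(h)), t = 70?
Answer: -491/1422 ≈ -0.34529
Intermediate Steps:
Y(Z, b) = -9 (Y(Z, b) = 6 - 1*15 = 6 - 15 = -9)
o(l, c) = (70 + l)/(-130 + c) (o(l, c) = (l + 70)/(c - 130) = (70 + l)/(-130 + c))
p(h) = -⅑ (p(h) = 1/(-9) = -⅑)
p(-78) + o(-91 + 58, -28) = -⅑ + (70 + (-91 + 58))/(-130 - 28) = -⅑ + (70 - 33)/(-158) = -⅑ - 1/158*37 = -⅑ - 37/158 = -491/1422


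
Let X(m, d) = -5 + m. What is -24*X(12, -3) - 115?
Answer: -283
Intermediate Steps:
-24*X(12, -3) - 115 = -24*(-5 + 12) - 115 = -24*7 - 115 = -168 - 115 = -283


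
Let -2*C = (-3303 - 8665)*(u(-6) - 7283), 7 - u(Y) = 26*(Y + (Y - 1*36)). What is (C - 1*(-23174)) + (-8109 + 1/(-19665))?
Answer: -709050816856/19665 ≈ -3.6057e+7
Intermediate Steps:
u(Y) = 943 - 52*Y (u(Y) = 7 - 26*(Y + (Y - 1*36)) = 7 - 26*(Y + (Y - 36)) = 7 - 26*(Y + (-36 + Y)) = 7 - 26*(-36 + 2*Y) = 7 - (-936 + 52*Y) = 7 + (936 - 52*Y) = 943 - 52*Y)
C = -36071552 (C = -(-3303 - 8665)*((943 - 52*(-6)) - 7283)/2 = -(-5984)*((943 + 312) - 7283) = -(-5984)*(1255 - 7283) = -(-5984)*(-6028) = -1/2*72143104 = -36071552)
(C - 1*(-23174)) + (-8109 + 1/(-19665)) = (-36071552 - 1*(-23174)) + (-8109 + 1/(-19665)) = (-36071552 + 23174) + (-8109 - 1/19665) = -36048378 - 159463486/19665 = -709050816856/19665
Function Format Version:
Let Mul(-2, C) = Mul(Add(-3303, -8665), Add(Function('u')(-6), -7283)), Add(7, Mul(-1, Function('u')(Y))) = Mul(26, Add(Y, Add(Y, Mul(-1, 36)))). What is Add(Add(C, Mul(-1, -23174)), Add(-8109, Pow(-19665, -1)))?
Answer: Rational(-709050816856, 19665) ≈ -3.6057e+7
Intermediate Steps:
Function('u')(Y) = Add(943, Mul(-52, Y)) (Function('u')(Y) = Add(7, Mul(-1, Mul(26, Add(Y, Add(Y, Mul(-1, 36)))))) = Add(7, Mul(-1, Mul(26, Add(Y, Add(Y, -36))))) = Add(7, Mul(-1, Mul(26, Add(Y, Add(-36, Y))))) = Add(7, Mul(-1, Mul(26, Add(-36, Mul(2, Y))))) = Add(7, Mul(-1, Add(-936, Mul(52, Y)))) = Add(7, Add(936, Mul(-52, Y))) = Add(943, Mul(-52, Y)))
C = -36071552 (C = Mul(Rational(-1, 2), Mul(Add(-3303, -8665), Add(Add(943, Mul(-52, -6)), -7283))) = Mul(Rational(-1, 2), Mul(-11968, Add(Add(943, 312), -7283))) = Mul(Rational(-1, 2), Mul(-11968, Add(1255, -7283))) = Mul(Rational(-1, 2), Mul(-11968, -6028)) = Mul(Rational(-1, 2), 72143104) = -36071552)
Add(Add(C, Mul(-1, -23174)), Add(-8109, Pow(-19665, -1))) = Add(Add(-36071552, Mul(-1, -23174)), Add(-8109, Pow(-19665, -1))) = Add(Add(-36071552, 23174), Add(-8109, Rational(-1, 19665))) = Add(-36048378, Rational(-159463486, 19665)) = Rational(-709050816856, 19665)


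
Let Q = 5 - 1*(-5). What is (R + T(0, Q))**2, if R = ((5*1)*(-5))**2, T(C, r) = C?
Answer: 390625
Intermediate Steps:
Q = 10 (Q = 5 + 5 = 10)
R = 625 (R = (5*(-5))**2 = (-25)**2 = 625)
(R + T(0, Q))**2 = (625 + 0)**2 = 625**2 = 390625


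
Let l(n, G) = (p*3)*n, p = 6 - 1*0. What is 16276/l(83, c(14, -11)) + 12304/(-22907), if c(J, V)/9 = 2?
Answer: 177226078/17111529 ≈ 10.357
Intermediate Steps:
c(J, V) = 18 (c(J, V) = 9*2 = 18)
p = 6 (p = 6 + 0 = 6)
l(n, G) = 18*n (l(n, G) = (6*3)*n = 18*n)
16276/l(83, c(14, -11)) + 12304/(-22907) = 16276/((18*83)) + 12304/(-22907) = 16276/1494 + 12304*(-1/22907) = 16276*(1/1494) - 12304/22907 = 8138/747 - 12304/22907 = 177226078/17111529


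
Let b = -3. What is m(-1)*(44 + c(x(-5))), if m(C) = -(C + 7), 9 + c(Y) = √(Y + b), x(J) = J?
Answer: -210 - 12*I*√2 ≈ -210.0 - 16.971*I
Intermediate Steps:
c(Y) = -9 + √(-3 + Y) (c(Y) = -9 + √(Y - 3) = -9 + √(-3 + Y))
m(C) = -7 - C (m(C) = -(7 + C) = -7 - C)
m(-1)*(44 + c(x(-5))) = (-7 - 1*(-1))*(44 + (-9 + √(-3 - 5))) = (-7 + 1)*(44 + (-9 + √(-8))) = -6*(44 + (-9 + 2*I*√2)) = -6*(35 + 2*I*√2) = -210 - 12*I*√2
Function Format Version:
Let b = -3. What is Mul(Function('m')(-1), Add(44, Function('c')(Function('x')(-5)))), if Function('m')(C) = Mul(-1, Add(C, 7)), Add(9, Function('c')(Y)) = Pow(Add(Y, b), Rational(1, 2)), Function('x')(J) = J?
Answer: Add(-210, Mul(-12, I, Pow(2, Rational(1, 2)))) ≈ Add(-210.00, Mul(-16.971, I))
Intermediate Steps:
Function('c')(Y) = Add(-9, Pow(Add(-3, Y), Rational(1, 2))) (Function('c')(Y) = Add(-9, Pow(Add(Y, -3), Rational(1, 2))) = Add(-9, Pow(Add(-3, Y), Rational(1, 2))))
Function('m')(C) = Add(-7, Mul(-1, C)) (Function('m')(C) = Mul(-1, Add(7, C)) = Add(-7, Mul(-1, C)))
Mul(Function('m')(-1), Add(44, Function('c')(Function('x')(-5)))) = Mul(Add(-7, Mul(-1, -1)), Add(44, Add(-9, Pow(Add(-3, -5), Rational(1, 2))))) = Mul(Add(-7, 1), Add(44, Add(-9, Pow(-8, Rational(1, 2))))) = Mul(-6, Add(44, Add(-9, Mul(2, I, Pow(2, Rational(1, 2)))))) = Mul(-6, Add(35, Mul(2, I, Pow(2, Rational(1, 2))))) = Add(-210, Mul(-12, I, Pow(2, Rational(1, 2))))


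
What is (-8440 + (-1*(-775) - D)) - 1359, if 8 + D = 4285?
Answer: -13301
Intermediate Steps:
D = 4277 (D = -8 + 4285 = 4277)
(-8440 + (-1*(-775) - D)) - 1359 = (-8440 + (-1*(-775) - 1*4277)) - 1359 = (-8440 + (775 - 4277)) - 1359 = (-8440 - 3502) - 1359 = -11942 - 1359 = -13301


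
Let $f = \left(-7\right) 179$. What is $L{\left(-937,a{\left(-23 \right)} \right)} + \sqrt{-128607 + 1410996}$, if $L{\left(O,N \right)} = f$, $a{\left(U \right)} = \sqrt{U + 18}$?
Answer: $-1253 + \sqrt{1282389} \approx -120.57$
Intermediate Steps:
$a{\left(U \right)} = \sqrt{18 + U}$
$f = -1253$
$L{\left(O,N \right)} = -1253$
$L{\left(-937,a{\left(-23 \right)} \right)} + \sqrt{-128607 + 1410996} = -1253 + \sqrt{-128607 + 1410996} = -1253 + \sqrt{1282389}$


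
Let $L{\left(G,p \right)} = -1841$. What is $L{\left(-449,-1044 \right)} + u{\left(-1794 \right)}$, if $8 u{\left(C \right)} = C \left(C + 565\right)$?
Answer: $\frac{1095049}{4} \approx 2.7376 \cdot 10^{5}$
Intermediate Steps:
$u{\left(C \right)} = \frac{C \left(565 + C\right)}{8}$ ($u{\left(C \right)} = \frac{C \left(C + 565\right)}{8} = \frac{C \left(565 + C\right)}{8}$)
$L{\left(-449,-1044 \right)} + u{\left(-1794 \right)} = -1841 + \frac{1}{8} \left(-1794\right) \left(565 - 1794\right) = -1841 + \frac{1}{8} \left(-1794\right) \left(-1229\right) = -1841 + \frac{1102413}{4} = \frac{1095049}{4}$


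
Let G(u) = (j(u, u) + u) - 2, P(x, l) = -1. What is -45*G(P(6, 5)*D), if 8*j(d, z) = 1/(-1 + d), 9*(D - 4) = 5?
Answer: 23681/80 ≈ 296.01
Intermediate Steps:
D = 41/9 (D = 4 + (1/9)*5 = 4 + 5/9 = 41/9 ≈ 4.5556)
j(d, z) = 1/(8*(-1 + d))
G(u) = -2 + u + 1/(8*(-1 + u)) (G(u) = (1/(8*(-1 + u)) + u) - 2 = (u + 1/(8*(-1 + u))) - 2 = -2 + u + 1/(8*(-1 + u)))
-45*G(P(6, 5)*D) = -45*(1/8 + (-1 - 1*41/9)*(-2 - 1*41/9))/(-1 - 1*41/9) = -45*(1/8 + (-1 - 41/9)*(-2 - 41/9))/(-1 - 41/9) = -45*(1/8 - 50/9*(-59/9))/(-50/9) = -(-81)*(1/8 + 2950/81)/10 = -(-81)*23681/(10*648) = -45*(-23681/3600) = 23681/80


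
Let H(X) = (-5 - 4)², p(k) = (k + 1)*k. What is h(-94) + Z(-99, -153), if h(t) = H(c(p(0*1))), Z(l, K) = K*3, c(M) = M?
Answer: -378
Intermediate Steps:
p(k) = k*(1 + k) (p(k) = (1 + k)*k = k*(1 + k))
H(X) = 81 (H(X) = (-9)² = 81)
Z(l, K) = 3*K
h(t) = 81
h(-94) + Z(-99, -153) = 81 + 3*(-153) = 81 - 459 = -378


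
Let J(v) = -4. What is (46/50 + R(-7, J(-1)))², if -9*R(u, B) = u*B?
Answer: 243049/50625 ≈ 4.8010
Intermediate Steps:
R(u, B) = -B*u/9 (R(u, B) = -u*B/9 = -B*u/9)
(46/50 + R(-7, J(-1)))² = (46/50 - ⅑*(-4)*(-7))² = (46*(1/50) - 28/9)² = (23/25 - 28/9)² = (-493/225)² = 243049/50625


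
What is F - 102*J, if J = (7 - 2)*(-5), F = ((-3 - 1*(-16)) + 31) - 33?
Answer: 2561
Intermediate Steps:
F = 11 (F = ((-3 + 16) + 31) - 33 = (13 + 31) - 33 = 44 - 33 = 11)
J = -25 (J = 5*(-5) = -25)
F - 102*J = 11 - 102*(-25) = 11 + 2550 = 2561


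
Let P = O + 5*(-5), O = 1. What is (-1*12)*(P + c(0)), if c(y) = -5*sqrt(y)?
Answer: 288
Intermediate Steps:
P = -24 (P = 1 + 5*(-5) = 1 - 25 = -24)
(-1*12)*(P + c(0)) = (-1*12)*(-24 - 5*sqrt(0)) = -12*(-24 - 5*0) = -12*(-24 + 0) = -12*(-24) = 288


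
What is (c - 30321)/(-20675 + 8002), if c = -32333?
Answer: 62654/12673 ≈ 4.9439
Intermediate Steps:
(c - 30321)/(-20675 + 8002) = (-32333 - 30321)/(-20675 + 8002) = -62654/(-12673) = -62654*(-1/12673) = 62654/12673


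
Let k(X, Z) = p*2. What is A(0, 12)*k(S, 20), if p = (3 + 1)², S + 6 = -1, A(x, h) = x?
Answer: 0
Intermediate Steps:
S = -7 (S = -6 - 1 = -7)
p = 16 (p = 4² = 16)
k(X, Z) = 32 (k(X, Z) = 16*2 = 32)
A(0, 12)*k(S, 20) = 0*32 = 0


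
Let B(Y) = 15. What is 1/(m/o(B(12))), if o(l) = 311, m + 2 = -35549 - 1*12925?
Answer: -311/48476 ≈ -0.0064155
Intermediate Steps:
m = -48476 (m = -2 + (-35549 - 1*12925) = -2 + (-35549 - 12925) = -2 - 48474 = -48476)
1/(m/o(B(12))) = 1/(-48476/311) = -311/48476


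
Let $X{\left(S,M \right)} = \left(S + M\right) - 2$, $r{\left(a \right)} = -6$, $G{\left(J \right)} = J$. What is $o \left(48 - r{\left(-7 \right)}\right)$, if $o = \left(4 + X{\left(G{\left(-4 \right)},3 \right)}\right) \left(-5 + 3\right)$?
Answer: $-108$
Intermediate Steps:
$X{\left(S,M \right)} = -2 + M + S$ ($X{\left(S,M \right)} = \left(M + S\right) - 2 = -2 + M + S$)
$o = -2$ ($o = \left(4 - 3\right) \left(-5 + 3\right) = \left(4 - 3\right) \left(-2\right) = 1 \left(-2\right) = -2$)
$o \left(48 - r{\left(-7 \right)}\right) = - 2 \left(48 - -6\right) = - 2 \left(48 + 6\right) = \left(-2\right) 54 = -108$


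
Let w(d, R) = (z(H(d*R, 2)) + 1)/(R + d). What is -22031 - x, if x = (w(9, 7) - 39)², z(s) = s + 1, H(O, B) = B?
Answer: -376521/16 ≈ -23533.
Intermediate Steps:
z(s) = 1 + s
w(d, R) = 4/(R + d) (w(d, R) = ((1 + 2) + 1)/(R + d) = (3 + 1)/(R + d) = 4/(R + d))
x = 24025/16 (x = (4/(7 + 9) - 39)² = (4/16 - 39)² = (4*(1/16) - 39)² = (¼ - 39)² = (-155/4)² = 24025/16 ≈ 1501.6)
-22031 - x = -22031 - 1*24025/16 = -22031 - 24025/16 = -376521/16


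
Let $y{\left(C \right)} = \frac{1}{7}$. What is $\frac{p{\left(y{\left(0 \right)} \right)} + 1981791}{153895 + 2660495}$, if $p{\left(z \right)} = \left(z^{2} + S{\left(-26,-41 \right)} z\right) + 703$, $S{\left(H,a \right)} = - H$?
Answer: $\frac{97142389}{137905110} \approx 0.70441$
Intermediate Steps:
$y{\left(C \right)} = \frac{1}{7}$
$p{\left(z \right)} = 703 + z^{2} + 26 z$ ($p{\left(z \right)} = \left(z^{2} + \left(-1\right) \left(-26\right) z\right) + 703 = \left(z^{2} + 26 z\right) + 703 = 703 + z^{2} + 26 z$)
$\frac{p{\left(y{\left(0 \right)} \right)} + 1981791}{153895 + 2660495} = \frac{\left(703 + \left(\frac{1}{7}\right)^{2} + 26 \cdot \frac{1}{7}\right) + 1981791}{153895 + 2660495} = \frac{\left(703 + \frac{1}{49} + \frac{26}{7}\right) + 1981791}{2814390} = \left(\frac{34630}{49} + 1981791\right) \frac{1}{2814390} = \frac{97142389}{49} \cdot \frac{1}{2814390} = \frac{97142389}{137905110}$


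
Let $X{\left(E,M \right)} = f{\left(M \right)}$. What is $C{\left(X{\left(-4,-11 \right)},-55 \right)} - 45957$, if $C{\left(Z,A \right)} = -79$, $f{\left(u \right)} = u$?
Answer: $-46036$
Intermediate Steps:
$X{\left(E,M \right)} = M$
$C{\left(X{\left(-4,-11 \right)},-55 \right)} - 45957 = -79 - 45957 = -46036$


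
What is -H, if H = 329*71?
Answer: -23359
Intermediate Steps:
H = 23359
-H = -1*23359 = -23359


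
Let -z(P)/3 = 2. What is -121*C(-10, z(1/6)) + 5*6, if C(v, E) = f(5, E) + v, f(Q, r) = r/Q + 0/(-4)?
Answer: 6926/5 ≈ 1385.2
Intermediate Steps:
z(P) = -6 (z(P) = -3*2 = -6)
f(Q, r) = r/Q (f(Q, r) = r/Q + 0*(-¼) = r/Q + 0 = r/Q)
C(v, E) = v + E/5 (C(v, E) = E/5 + v = v + E/5)
-121*C(-10, z(1/6)) + 5*6 = -121*(-10 + (⅕)*(-6)) + 5*6 = -121*(-10 - 6/5) + 30 = -121*(-56/5) + 30 = 6776/5 + 30 = 6926/5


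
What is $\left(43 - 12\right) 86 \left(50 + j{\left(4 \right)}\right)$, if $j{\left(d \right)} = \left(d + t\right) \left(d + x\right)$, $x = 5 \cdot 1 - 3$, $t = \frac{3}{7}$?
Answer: $\frac{1428976}{7} \approx 2.0414 \cdot 10^{5}$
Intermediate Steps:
$t = \frac{3}{7}$ ($t = 3 \cdot \frac{1}{7} = \frac{3}{7} \approx 0.42857$)
$x = 2$ ($x = 5 - 3 = 2$)
$j{\left(d \right)} = \left(2 + d\right) \left(\frac{3}{7} + d\right)$ ($j{\left(d \right)} = \left(d + \frac{3}{7}\right) \left(d + 2\right) = \left(\frac{3}{7} + d\right) \left(2 + d\right) = \left(2 + d\right) \left(\frac{3}{7} + d\right)$)
$\left(43 - 12\right) 86 \left(50 + j{\left(4 \right)}\right) = \left(43 - 12\right) 86 \left(50 + \left(\frac{6}{7} + 4^{2} + \frac{17}{7} \cdot 4\right)\right) = \left(43 - 12\right) 86 \left(50 + \left(\frac{6}{7} + 16 + \frac{68}{7}\right)\right) = 31 \cdot 86 \left(50 + \frac{186}{7}\right) = 2666 \cdot \frac{536}{7} = \frac{1428976}{7}$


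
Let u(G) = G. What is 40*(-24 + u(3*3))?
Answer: -600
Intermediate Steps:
40*(-24 + u(3*3)) = 40*(-24 + 3*3) = 40*(-24 + 9) = 40*(-15) = -600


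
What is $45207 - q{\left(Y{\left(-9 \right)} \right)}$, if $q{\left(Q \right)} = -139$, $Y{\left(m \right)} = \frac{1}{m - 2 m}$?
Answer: $45346$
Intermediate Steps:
$Y{\left(m \right)} = - \frac{1}{m}$ ($Y{\left(m \right)} = \frac{1}{\left(-1\right) m} = - \frac{1}{m}$)
$45207 - q{\left(Y{\left(-9 \right)} \right)} = 45207 - -139 = 45207 + 139 = 45346$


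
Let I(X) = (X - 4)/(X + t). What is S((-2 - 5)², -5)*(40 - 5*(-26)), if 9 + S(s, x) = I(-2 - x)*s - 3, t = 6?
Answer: -26690/9 ≈ -2965.6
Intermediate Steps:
I(X) = (-4 + X)/(6 + X) (I(X) = (X - 4)/(X + 6) = (-4 + X)/(6 + X))
S(s, x) = -12 + s*(-6 - x)/(4 - x) (S(s, x) = -9 + (((-4 + (-2 - x))/(6 + (-2 - x)))*s - 3) = -9 + (((-6 - x)/(4 - x))*s - 3) = -9 + (s*(-6 - x)/(4 - x) - 3) = -9 + (-3 + s*(-6 - x)/(4 - x)) = -12 + s*(-6 - x)/(4 - x))
S((-2 - 5)², -5)*(40 - 5*(-26)) = ((48 - 12*(-5) + (-2 - 5)²*(6 - 5))/(-4 - 5))*(40 - 5*(-26)) = ((48 + 60 + (-7)²*1)/(-9))*(40 + 130) = -(48 + 60 + 49*1)/9*170 = -(48 + 60 + 49)/9*170 = -⅑*157*170 = -157/9*170 = -26690/9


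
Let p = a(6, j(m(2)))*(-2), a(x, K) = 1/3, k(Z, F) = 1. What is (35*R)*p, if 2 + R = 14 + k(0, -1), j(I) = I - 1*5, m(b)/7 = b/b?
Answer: -910/3 ≈ -303.33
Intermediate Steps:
m(b) = 7 (m(b) = 7*(b/b) = 7*1 = 7)
j(I) = -5 + I (j(I) = I - 5 = -5 + I)
a(x, K) = ⅓ (a(x, K) = 1*(⅓) = ⅓)
p = -⅔ (p = (⅓)*(-2) = -⅔ ≈ -0.66667)
R = 13 (R = -2 + (14 + 1) = -2 + 15 = 13)
(35*R)*p = (35*13)*(-⅔) = 455*(-⅔) = -910/3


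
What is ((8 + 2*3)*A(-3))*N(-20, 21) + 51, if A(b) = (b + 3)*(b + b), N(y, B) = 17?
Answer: 51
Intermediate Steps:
A(b) = 2*b*(3 + b) (A(b) = (3 + b)*(2*b) = 2*b*(3 + b))
((8 + 2*3)*A(-3))*N(-20, 21) + 51 = ((8 + 2*3)*(2*(-3)*(3 - 3)))*17 + 51 = ((8 + 6)*(2*(-3)*0))*17 + 51 = (14*0)*17 + 51 = 0*17 + 51 = 0 + 51 = 51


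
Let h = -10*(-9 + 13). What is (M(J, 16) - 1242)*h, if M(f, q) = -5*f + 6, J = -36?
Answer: 42240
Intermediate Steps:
M(f, q) = 6 - 5*f
h = -40 (h = -10*4 = -40)
(M(J, 16) - 1242)*h = ((6 - 5*(-36)) - 1242)*(-40) = ((6 + 180) - 1242)*(-40) = (186 - 1242)*(-40) = -1056*(-40) = 42240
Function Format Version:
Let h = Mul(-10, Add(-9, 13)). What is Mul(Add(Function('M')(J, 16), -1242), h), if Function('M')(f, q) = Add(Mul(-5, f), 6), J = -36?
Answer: 42240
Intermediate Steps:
Function('M')(f, q) = Add(6, Mul(-5, f))
h = -40 (h = Mul(-10, 4) = -40)
Mul(Add(Function('M')(J, 16), -1242), h) = Mul(Add(Add(6, Mul(-5, -36)), -1242), -40) = Mul(Add(Add(6, 180), -1242), -40) = Mul(Add(186, -1242), -40) = Mul(-1056, -40) = 42240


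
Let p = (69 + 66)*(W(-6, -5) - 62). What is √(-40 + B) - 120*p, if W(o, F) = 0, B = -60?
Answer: 1004400 + 10*I ≈ 1.0044e+6 + 10.0*I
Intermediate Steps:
p = -8370 (p = (69 + 66)*(0 - 62) = 135*(-62) = -8370)
√(-40 + B) - 120*p = √(-40 - 60) - 120*(-8370) = √(-100) + 1004400 = 10*I + 1004400 = 1004400 + 10*I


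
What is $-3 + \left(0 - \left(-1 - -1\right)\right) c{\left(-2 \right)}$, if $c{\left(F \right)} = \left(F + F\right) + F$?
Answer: $-3$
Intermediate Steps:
$c{\left(F \right)} = 3 F$ ($c{\left(F \right)} = 2 F + F = 3 F$)
$-3 + \left(0 - \left(-1 - -1\right)\right) c{\left(-2 \right)} = -3 + \left(0 - \left(-1 - -1\right)\right) 3 \left(-2\right) = -3 + \left(0 - \left(-1 + 1\right)\right) \left(-6\right) = -3 + \left(0 - 0\right) \left(-6\right) = -3 + \left(0 + 0\right) \left(-6\right) = -3 + 0 \left(-6\right) = -3 + 0 = -3$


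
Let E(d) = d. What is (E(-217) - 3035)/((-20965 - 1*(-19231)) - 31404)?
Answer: 542/5523 ≈ 0.098135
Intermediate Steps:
(E(-217) - 3035)/((-20965 - 1*(-19231)) - 31404) = (-217 - 3035)/((-20965 - 1*(-19231)) - 31404) = -3252/((-20965 + 19231) - 31404) = -3252/(-1734 - 31404) = -3252/(-33138) = -3252*(-1/33138) = 542/5523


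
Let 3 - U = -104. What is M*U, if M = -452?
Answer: -48364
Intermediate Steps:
U = 107 (U = 3 - 1*(-104) = 3 + 104 = 107)
M*U = -452*107 = -48364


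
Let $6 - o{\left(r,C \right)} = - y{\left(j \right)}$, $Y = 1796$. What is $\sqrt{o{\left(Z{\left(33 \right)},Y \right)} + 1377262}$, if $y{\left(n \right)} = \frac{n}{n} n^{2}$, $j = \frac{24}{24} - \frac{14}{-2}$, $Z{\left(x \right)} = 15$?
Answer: $2 \sqrt{344333} \approx 1173.6$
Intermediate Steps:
$j = 8$ ($j = 24 \cdot \frac{1}{24} - -7 = 1 + 7 = 8$)
$y{\left(n \right)} = n^{2}$ ($y{\left(n \right)} = 1 n^{2} = n^{2}$)
$o{\left(r,C \right)} = 70$ ($o{\left(r,C \right)} = 6 - - 8^{2} = 6 - \left(-1\right) 64 = 6 - -64 = 6 + 64 = 70$)
$\sqrt{o{\left(Z{\left(33 \right)},Y \right)} + 1377262} = \sqrt{70 + 1377262} = \sqrt{1377332} = 2 \sqrt{344333}$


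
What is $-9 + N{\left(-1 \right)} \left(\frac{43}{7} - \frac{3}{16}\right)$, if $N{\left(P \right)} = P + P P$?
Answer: $-9$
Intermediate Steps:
$N{\left(P \right)} = P + P^{2}$
$-9 + N{\left(-1 \right)} \left(\frac{43}{7} - \frac{3}{16}\right) = -9 + - (1 - 1) \left(\frac{43}{7} - \frac{3}{16}\right) = -9 + \left(-1\right) 0 \left(43 \cdot \frac{1}{7} - \frac{3}{16}\right) = -9 + 0 \left(\frac{43}{7} - \frac{3}{16}\right) = -9 + 0 \cdot \frac{667}{112} = -9 + 0 = -9$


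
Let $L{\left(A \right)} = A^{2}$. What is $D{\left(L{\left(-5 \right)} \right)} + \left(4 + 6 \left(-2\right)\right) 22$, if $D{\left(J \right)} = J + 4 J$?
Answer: $-51$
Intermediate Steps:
$D{\left(J \right)} = 5 J$
$D{\left(L{\left(-5 \right)} \right)} + \left(4 + 6 \left(-2\right)\right) 22 = 5 \left(-5\right)^{2} + \left(4 + 6 \left(-2\right)\right) 22 = 5 \cdot 25 + \left(4 - 12\right) 22 = 125 - 176 = -51$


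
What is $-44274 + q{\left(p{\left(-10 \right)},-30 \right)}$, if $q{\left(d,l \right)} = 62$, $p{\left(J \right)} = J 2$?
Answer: $-44212$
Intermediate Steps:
$p{\left(J \right)} = 2 J$
$-44274 + q{\left(p{\left(-10 \right)},-30 \right)} = -44274 + 62 = -44212$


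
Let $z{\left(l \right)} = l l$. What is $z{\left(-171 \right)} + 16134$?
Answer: $45375$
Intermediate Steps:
$z{\left(l \right)} = l^{2}$
$z{\left(-171 \right)} + 16134 = \left(-171\right)^{2} + 16134 = 29241 + 16134 = 45375$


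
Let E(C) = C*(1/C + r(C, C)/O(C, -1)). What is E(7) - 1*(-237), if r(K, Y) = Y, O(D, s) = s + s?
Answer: 427/2 ≈ 213.50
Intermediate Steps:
O(D, s) = 2*s
E(C) = C*(1/C - C/2) (E(C) = C*(1/C + C/((2*(-1)))) = C*(1/C + C/(-2)) = C*(1/C + C*(-½)) = C*(1/C - C/2))
E(7) - 1*(-237) = (1 - ½*7²) - 1*(-237) = (1 - ½*49) + 237 = (1 - 49/2) + 237 = -47/2 + 237 = 427/2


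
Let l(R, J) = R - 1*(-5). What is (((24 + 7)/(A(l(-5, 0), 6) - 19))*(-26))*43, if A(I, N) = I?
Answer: 34658/19 ≈ 1824.1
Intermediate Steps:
l(R, J) = 5 + R (l(R, J) = R + 5 = 5 + R)
(((24 + 7)/(A(l(-5, 0), 6) - 19))*(-26))*43 = (((24 + 7)/((5 - 5) - 19))*(-26))*43 = ((31/(0 - 19))*(-26))*43 = ((31/(-19))*(-26))*43 = ((31*(-1/19))*(-26))*43 = -31/19*(-26)*43 = (806/19)*43 = 34658/19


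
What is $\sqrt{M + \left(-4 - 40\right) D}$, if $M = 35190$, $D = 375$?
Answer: $\sqrt{18690} \approx 136.71$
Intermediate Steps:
$\sqrt{M + \left(-4 - 40\right) D} = \sqrt{35190 + \left(-4 - 40\right) 375} = \sqrt{35190 - 16500} = \sqrt{18690}$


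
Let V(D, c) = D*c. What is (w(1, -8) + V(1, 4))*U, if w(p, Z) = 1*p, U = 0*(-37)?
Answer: 0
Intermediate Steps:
U = 0
w(p, Z) = p
(w(1, -8) + V(1, 4))*U = (1 + 1*4)*0 = (1 + 4)*0 = 5*0 = 0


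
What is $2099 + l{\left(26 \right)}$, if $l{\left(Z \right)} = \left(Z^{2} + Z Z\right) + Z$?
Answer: $3477$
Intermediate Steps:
$l{\left(Z \right)} = Z + 2 Z^{2}$ ($l{\left(Z \right)} = \left(Z^{2} + Z^{2}\right) + Z = 2 Z^{2} + Z = Z + 2 Z^{2}$)
$2099 + l{\left(26 \right)} = 2099 + 26 \left(1 + 2 \cdot 26\right) = 2099 + 26 \left(1 + 52\right) = 2099 + 26 \cdot 53 = 2099 + 1378 = 3477$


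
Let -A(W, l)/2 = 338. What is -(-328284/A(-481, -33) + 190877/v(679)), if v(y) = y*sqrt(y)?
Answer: -82071/169 - 190877*sqrt(679)/461041 ≈ -496.42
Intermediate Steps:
A(W, l) = -676 (A(W, l) = -2*338 = -676)
v(y) = y**(3/2)
-(-328284/A(-481, -33) + 190877/v(679)) = -(-328284/(-676) + 190877/(679**(3/2))) = -(-328284*(-1/676) + 190877/((679*sqrt(679)))) = -(82071/169 + 190877*(sqrt(679)/461041)) = -(82071/169 + 190877*sqrt(679)/461041) = -82071/169 - 190877*sqrt(679)/461041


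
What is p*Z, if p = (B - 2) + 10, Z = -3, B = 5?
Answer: -39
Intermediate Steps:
p = 13 (p = (5 - 2) + 10 = 3 + 10 = 13)
p*Z = 13*(-3) = -39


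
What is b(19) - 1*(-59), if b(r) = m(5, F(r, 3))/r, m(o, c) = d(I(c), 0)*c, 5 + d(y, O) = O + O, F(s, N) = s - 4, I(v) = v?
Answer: 1046/19 ≈ 55.053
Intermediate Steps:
F(s, N) = -4 + s
d(y, O) = -5 + 2*O (d(y, O) = -5 + (O + O) = -5 + 2*O)
m(o, c) = -5*c (m(o, c) = (-5 + 2*0)*c = (-5 + 0)*c = -5*c)
b(r) = (20 - 5*r)/r (b(r) = (-5*(-4 + r))/r = (20 - 5*r)/r)
b(19) - 1*(-59) = (-5 + 20/19) - 1*(-59) = (-5 + 20*(1/19)) + 59 = (-5 + 20/19) + 59 = -75/19 + 59 = 1046/19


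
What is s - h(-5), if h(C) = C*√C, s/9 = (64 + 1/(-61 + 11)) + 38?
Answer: 45891/50 + 5*I*√5 ≈ 917.82 + 11.18*I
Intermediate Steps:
s = 45891/50 (s = 9*((64 + 1/(-61 + 11)) + 38) = 9*((64 + 1/(-50)) + 38) = 9*((64 - 1/50) + 38) = 9*(3199/50 + 38) = 9*(5099/50) = 45891/50 ≈ 917.82)
h(C) = C^(3/2)
s - h(-5) = 45891/50 - (-5)^(3/2) = 45891/50 - (-5)*I*√5 = 45891/50 + 5*I*√5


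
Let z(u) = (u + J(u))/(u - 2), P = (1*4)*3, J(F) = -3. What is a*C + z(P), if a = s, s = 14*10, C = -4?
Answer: -5591/10 ≈ -559.10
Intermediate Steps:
P = 12 (P = 4*3 = 12)
s = 140
z(u) = (-3 + u)/(-2 + u) (z(u) = (u - 3)/(u - 2) = (-3 + u)/(-2 + u))
a = 140
a*C + z(P) = 140*(-4) + (-3 + 12)/(-2 + 12) = -560 + 9/10 = -5591/10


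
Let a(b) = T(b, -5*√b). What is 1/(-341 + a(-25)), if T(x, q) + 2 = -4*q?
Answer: -343/127649 - 100*I/127649 ≈ -0.0026871 - 0.0007834*I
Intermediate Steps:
T(x, q) = -2 - 4*q
a(b) = -2 + 20*√b (a(b) = -2 - (-20)*√b = -2 + 20*√b)
1/(-341 + a(-25)) = 1/(-341 + (-2 + 20*√(-25))) = 1/(-341 + (-2 + 20*(5*I))) = 1/(-341 + (-2 + 100*I)) = 1/(-343 + 100*I) = (-343 - 100*I)/127649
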